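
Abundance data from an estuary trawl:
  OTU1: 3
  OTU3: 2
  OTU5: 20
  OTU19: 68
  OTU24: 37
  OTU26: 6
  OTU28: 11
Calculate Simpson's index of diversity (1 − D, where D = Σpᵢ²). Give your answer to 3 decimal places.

Total N = 3+2+20+68+37+6+11 = 147, so the proportions are 0.02041, 0.01361, 0.13605, 0.46259, 0.2517, 0.04082, 0.07483 (working shown to 5 dp, full precision carried).
D = 0.02041² + 0.01361² + 0.13605² + 0.46259² + 0.2517² + 0.04082² + 0.07483² = 0.00042 + 0.00019 + 0.01851 + 0.21398 + 0.06335 + 0.00167 + 0.00560 = 0.30372.
So 1 − D = 0.69628, i.e. 0.696 to 3 decimal places.

0.696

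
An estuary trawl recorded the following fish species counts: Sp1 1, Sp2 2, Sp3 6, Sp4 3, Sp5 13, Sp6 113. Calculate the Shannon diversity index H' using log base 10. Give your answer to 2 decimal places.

0.31

Total N = 1+2+6+3+13+113 = 138, so the proportions are 0.0072, 0.0145, 0.0435, 0.0217, 0.0942, 0.8188 (working shown to 4 dp, full precision carried).
Each pᵢ log₁₀ pᵢ term: 0.0072×(-2.1399)=-0.0155, 0.0145×(-1.8388)=-0.0266, 0.0435×(-1.3617)=-0.0592, 0.0217×(-1.6628)=-0.0361, 0.0942×(-1.0259)=-0.0966, 0.8188×(-0.0868)=-0.0711.
Sum = -0.3052, so H' = 0.31.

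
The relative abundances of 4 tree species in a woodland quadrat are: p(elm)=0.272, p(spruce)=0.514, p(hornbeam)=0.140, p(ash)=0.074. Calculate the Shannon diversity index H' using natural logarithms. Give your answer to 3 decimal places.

1.164

Each pᵢ ln pᵢ term (working shown to 5 dp, full precision carried): 0.272×(-1.30195)=-0.35413, 0.514×(-0.66553)=-0.34208, 0.14×(-1.96611)=-0.27526, 0.074×(-2.60369)=-0.19267.
Sum = -1.16414, so H' = 1.164.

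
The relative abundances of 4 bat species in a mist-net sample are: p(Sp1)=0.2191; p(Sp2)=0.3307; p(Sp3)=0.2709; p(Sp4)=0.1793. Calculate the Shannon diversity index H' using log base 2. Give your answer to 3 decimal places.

1.963

Each pᵢ log₂ pᵢ term (working shown to 5 dp, full precision carried): 0.2191×(-2.19034)=-0.47990, 0.3307×(-1.59641)=-0.52793, 0.2709×(-1.88417)=-0.51042, 0.1793×(-2.47955)=-0.44458.
Sum = -1.96284, so H' = 1.963.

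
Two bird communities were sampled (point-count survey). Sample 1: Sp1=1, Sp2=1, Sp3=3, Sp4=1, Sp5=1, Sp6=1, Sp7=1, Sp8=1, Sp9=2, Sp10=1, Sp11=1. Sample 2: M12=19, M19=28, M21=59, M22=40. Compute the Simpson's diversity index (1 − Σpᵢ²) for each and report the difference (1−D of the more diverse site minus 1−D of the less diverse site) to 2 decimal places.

0.18

Sample 1: N=14, proportions 0.07143, 0.07143, 0.21429, 0.07143, 0.07143, 0.07143, 0.07143, 0.07143, 0.14286, 0.07143, 0.07143, giving 1−D = 0.88776 (working shown to 5 dp, full precision carried).
Sample 2: N=146, proportions 0.13014, 0.19178, 0.40411, 0.27397, giving 1−D = 0.70792.
Difference = |0.88776 − 0.70792| = 0.17984, i.e. 0.18 to 2 decimal places.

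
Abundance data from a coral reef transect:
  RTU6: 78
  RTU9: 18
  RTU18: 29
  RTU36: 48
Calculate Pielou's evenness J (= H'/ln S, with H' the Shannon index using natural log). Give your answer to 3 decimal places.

0.901

Total N = 78+18+29+48 = 173, so the proportions are 0.45087, 0.10405, 0.16763, 0.27746 (working shown to 5 dp, full precision carried).
H' = −Σ pᵢ ln pᵢ = −((-0.35915) + (-0.23545) + (-0.29939) + (-0.35572)) = 1.24971.
With S = 4 species, ln S = 1.38629, so J = 1.24971/1.38629 = 0.90148, i.e. 0.901 to 3 decimal places.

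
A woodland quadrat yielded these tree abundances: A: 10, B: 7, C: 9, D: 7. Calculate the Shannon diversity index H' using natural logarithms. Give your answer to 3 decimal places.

Total N = 10+7+9+7 = 33, so the proportions are 0.30303, 0.21212, 0.27273, 0.21212 (working shown to 5 dp, full precision carried).
Each pᵢ ln pᵢ term: 0.30303×(-1.19392)=-0.36179, 0.21212×(-1.55060)=-0.32891, 0.27273×(-1.29928)=-0.35435, 0.21212×(-1.55060)=-0.32891.
Sum = -1.37397, so H' = 1.374.

1.374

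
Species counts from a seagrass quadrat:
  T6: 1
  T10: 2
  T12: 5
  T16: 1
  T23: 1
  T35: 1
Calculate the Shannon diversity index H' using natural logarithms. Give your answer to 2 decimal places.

1.54

Total N = 1+2+5+1+1+1 = 11, so the proportions are 0.0909, 0.1818, 0.4545, 0.0909, 0.0909, 0.0909 (working shown to 4 dp, full precision carried).
Each pᵢ ln pᵢ term: 0.0909×(-2.3979)=-0.2180, 0.1818×(-1.7047)=-0.3100, 0.4545×(-0.7885)=-0.3584, 0.0909×(-2.3979)=-0.2180, 0.0909×(-2.3979)=-0.2180, 0.0909×(-2.3979)=-0.2180.
Sum = -1.5403, so H' = 1.54.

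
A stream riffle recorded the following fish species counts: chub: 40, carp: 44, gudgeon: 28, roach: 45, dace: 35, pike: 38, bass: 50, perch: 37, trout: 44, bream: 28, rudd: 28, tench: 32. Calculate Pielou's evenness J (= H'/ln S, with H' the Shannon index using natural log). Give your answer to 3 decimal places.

0.993

Total N = 40+44+28+45+35+38+50+37+44+28+28+32 = 449, so the proportions are 0.08909, 0.098, 0.06236, 0.10022, 0.07795, 0.08463, 0.11136, 0.08241, 0.098, 0.06236, 0.06236, 0.07127 (working shown to 5 dp, full precision carried).
H' = −Σ pᵢ ln pᵢ = −((-0.21542) + (-0.22763) + (-0.17304) + (-0.23055) + (-0.19891) + (-0.20899) + (-0.24443) + (-0.20569) + (-0.22763) + (-0.17304) + (-0.17304) + (-0.18824)) = 2.46662.
With S = 12 species, ln S = 2.48491, so J = 2.46662/2.48491 = 0.99264, i.e. 0.993 to 3 decimal places.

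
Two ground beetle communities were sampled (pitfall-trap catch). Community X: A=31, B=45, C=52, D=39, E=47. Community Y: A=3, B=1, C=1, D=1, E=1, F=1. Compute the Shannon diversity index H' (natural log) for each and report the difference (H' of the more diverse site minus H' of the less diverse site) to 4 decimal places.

0.0728

Community X: N=214, proportions 0.14486, 0.21028, 0.242991, 0.182243, 0.219626, giving H' = 1.594696 (working shown to 6 dp, full precision carried).
Community Y: N=8, proportions 0.375, 0.125, 0.125, 0.125, 0.125, 0.125, giving H' = 1.667462.
Difference = |1.594696 − 1.667462| = 0.072766, i.e. 0.0728 to 4 decimal places.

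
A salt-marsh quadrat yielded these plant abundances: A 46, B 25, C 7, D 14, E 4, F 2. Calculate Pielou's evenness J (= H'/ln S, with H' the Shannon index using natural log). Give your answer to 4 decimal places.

Total N = 46+25+7+14+4+2 = 98, so the proportions are 0.469388, 0.255102, 0.071429, 0.142857, 0.040816, 0.020408 (working shown to 6 dp, full precision carried).
H' = −Σ pᵢ ln pᵢ = −((-0.355010) + (-0.348493) + (-0.188504) + (-0.277987) + (-0.130558) + (-0.079425)) = 1.379977.
With S = 6 species, ln S = 1.791759, so J = 1.379977/1.791759 = 0.770180, i.e. 0.7702 to 4 decimal places.

0.7702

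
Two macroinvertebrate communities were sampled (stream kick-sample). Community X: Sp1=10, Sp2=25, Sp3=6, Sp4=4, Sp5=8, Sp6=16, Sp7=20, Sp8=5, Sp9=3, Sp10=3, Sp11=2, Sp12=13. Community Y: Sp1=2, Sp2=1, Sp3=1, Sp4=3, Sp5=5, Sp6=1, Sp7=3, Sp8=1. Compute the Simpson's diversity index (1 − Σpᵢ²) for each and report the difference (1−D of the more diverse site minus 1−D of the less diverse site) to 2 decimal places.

Community X: N=115, proportions 0.08696, 0.21739, 0.05217, 0.03478, 0.06957, 0.13913, 0.17391, 0.04348, 0.02609, 0.02609, 0.01739, 0.11304, giving 1−D = 0.87047 (working shown to 5 dp, full precision carried).
Community Y: N=17, proportions 0.11765, 0.05882, 0.05882, 0.17647, 0.29412, 0.05882, 0.17647, 0.05882, giving 1−D = 0.82353.
Difference = |0.87047 − 0.82353| = 0.04694, i.e. 0.05 to 2 decimal places.

0.05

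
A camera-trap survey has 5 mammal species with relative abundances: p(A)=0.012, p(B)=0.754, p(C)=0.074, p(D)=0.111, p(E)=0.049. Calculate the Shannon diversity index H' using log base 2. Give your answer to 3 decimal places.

Each pᵢ log₂ pᵢ term (working shown to 5 dp, full precision carried): 0.012×(-6.38082)=-0.07657, 0.754×(-0.40736)=-0.30715, 0.074×(-3.75633)=-0.27797, 0.111×(-3.17137)=-0.35202, 0.049×(-4.35107)=-0.21320.
Sum = -1.22692, so H' = 1.227.

1.227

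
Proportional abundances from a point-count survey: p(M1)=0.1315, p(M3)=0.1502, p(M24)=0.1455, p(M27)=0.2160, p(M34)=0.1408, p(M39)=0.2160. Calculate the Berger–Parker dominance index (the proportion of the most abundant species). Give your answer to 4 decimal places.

0.2160

The largest proportion is 0.216, i.e. d = 0.2160 to 4 decimal places.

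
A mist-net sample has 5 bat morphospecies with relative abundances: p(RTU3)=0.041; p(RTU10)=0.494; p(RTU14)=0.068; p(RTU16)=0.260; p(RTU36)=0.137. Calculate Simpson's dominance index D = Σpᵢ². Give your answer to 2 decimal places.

D = 0.041² + 0.494² + 0.068² + 0.26² + 0.137² = 0.0017 + 0.2440 + 0.0046 + 0.0676 + 0.0188 = 0.3367 (working shown to 4 dp, full precision carried).
To 2 decimal places, D = 0.34.

0.34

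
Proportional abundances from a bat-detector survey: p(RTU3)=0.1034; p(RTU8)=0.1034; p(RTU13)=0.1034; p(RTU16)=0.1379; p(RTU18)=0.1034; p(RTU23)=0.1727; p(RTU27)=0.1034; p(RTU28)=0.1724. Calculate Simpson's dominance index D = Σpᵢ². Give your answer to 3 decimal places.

D = 0.1034² + 0.1034² + 0.1034² + 0.1379² + 0.1034² + 0.1727² + 0.1034² + 0.1724² = 0.01069 + 0.01069 + 0.01069 + 0.01902 + 0.01069 + 0.02983 + 0.01069 + 0.02972 = 0.13202 (working shown to 5 dp, full precision carried).
To 3 decimal places, D = 0.132.

0.132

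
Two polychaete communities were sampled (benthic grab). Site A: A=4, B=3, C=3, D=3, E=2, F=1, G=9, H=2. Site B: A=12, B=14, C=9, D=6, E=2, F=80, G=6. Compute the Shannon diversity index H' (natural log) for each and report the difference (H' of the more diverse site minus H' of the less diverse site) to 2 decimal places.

0.60

Site A: N=27, proportions 0.1481, 0.1111, 0.1111, 0.1111, 0.0741, 0.037, 0.3333, 0.0741, giving H' = 1.8892 (working shown to 4 dp, full precision carried).
Site B: N=129, proportions 0.093, 0.1085, 0.0698, 0.0465, 0.0155, 0.6202, 0.0465, giving H' = 1.2940.
Difference = |1.8892 − 1.2940| = 0.5952, i.e. 0.60 to 2 decimal places.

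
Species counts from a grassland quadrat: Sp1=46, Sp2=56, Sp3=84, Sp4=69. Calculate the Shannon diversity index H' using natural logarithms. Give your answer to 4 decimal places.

Total N = 46+56+84+69 = 255, so the proportions are 0.180392, 0.219608, 0.329412, 0.270588 (working shown to 6 dp, full precision carried).
Each pᵢ ln pᵢ term: 0.180392×(-1.712622)=-0.308944, 0.219608×(-1.515912)=-0.332906, 0.329412×(-1.110447)=-0.365794, 0.270588×(-1.307157)=-0.353701.
Sum = -1.361345, so H' = 1.3613.

1.3613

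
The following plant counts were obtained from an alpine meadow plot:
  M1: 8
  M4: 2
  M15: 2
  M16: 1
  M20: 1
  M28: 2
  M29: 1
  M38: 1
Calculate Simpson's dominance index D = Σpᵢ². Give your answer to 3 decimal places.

0.247

Total N = 8+2+2+1+1+2+1+1 = 18, so the proportions are 0.44444, 0.11111, 0.11111, 0.05556, 0.05556, 0.11111, 0.05556, 0.05556 (working shown to 5 dp, full precision carried).
D = 0.44444² + 0.11111² + 0.11111² + 0.05556² + 0.05556² + 0.11111² + 0.05556² + 0.05556² = 0.19753 + 0.01235 + 0.01235 + 0.00309 + 0.00309 + 0.01235 + 0.00309 + 0.00309 = 0.24691.
To 3 decimal places, D = 0.247.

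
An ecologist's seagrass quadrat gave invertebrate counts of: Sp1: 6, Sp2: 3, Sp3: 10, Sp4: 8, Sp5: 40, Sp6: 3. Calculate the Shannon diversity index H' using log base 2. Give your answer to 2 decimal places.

1.91

Total N = 6+3+10+8+40+3 = 70, so the proportions are 0.0857, 0.0429, 0.1429, 0.1143, 0.5714, 0.0429 (working shown to 4 dp, full precision carried).
Each pᵢ log₂ pᵢ term: 0.0857×(-3.5443)=-0.3038, 0.0429×(-4.5443)=-0.1948, 0.1429×(-2.8074)=-0.4011, 0.1143×(-3.1293)=-0.3576, 0.5714×(-0.8074)=-0.4613, 0.0429×(-4.5443)=-0.1948.
Sum = -1.9133, so H' = 1.91.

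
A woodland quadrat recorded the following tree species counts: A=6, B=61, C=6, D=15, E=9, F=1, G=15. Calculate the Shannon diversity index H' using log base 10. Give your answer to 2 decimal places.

Total N = 6+61+6+15+9+1+15 = 113, so the proportions are 0.0531, 0.5398, 0.0531, 0.1327, 0.0796, 0.0088, 0.1327 (working shown to 4 dp, full precision carried).
Each pᵢ log₁₀ pᵢ term: 0.0531×(-1.2749)=-0.0677, 0.5398×(-0.2677)=-0.1445, 0.0531×(-1.2749)=-0.0677, 0.1327×(-0.8770)=-0.1164, 0.0796×(-1.0988)=-0.0875, 0.0088×(-2.0531)=-0.0182, 0.1327×(-0.8770)=-0.1164.
Sum = -0.6184, so H' = 0.62.

0.62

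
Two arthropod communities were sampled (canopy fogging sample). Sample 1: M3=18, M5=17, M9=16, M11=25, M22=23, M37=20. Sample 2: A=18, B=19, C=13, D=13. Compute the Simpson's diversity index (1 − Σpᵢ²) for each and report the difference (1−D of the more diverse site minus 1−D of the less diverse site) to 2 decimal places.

0.09

Sample 1: N=119, proportions 0.1513, 0.1429, 0.1345, 0.2101, 0.1933, 0.1681, giving 1−D = 0.8289 (working shown to 4 dp, full precision carried).
Sample 2: N=63, proportions 0.2857, 0.3016, 0.2063, 0.2063, giving 1−D = 0.7423.
Difference = |0.8289 − 0.7423| = 0.0866, i.e. 0.09 to 2 decimal places.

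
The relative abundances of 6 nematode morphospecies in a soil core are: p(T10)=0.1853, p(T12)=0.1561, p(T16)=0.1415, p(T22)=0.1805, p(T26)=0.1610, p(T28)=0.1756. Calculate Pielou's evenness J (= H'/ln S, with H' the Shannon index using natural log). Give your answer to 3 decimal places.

0.998

H' = −Σ pᵢ ln pᵢ = −((-0.31237) + (-0.28992) + (-0.27670) + (-0.30902) + (-0.29404) + (-0.30546)) = 1.78752 (working shown to 5 dp, full precision carried).
With S = 6 species, ln S = 1.79176, so J = 1.78752/1.79176 = 0.99763, i.e. 0.998 to 3 decimal places.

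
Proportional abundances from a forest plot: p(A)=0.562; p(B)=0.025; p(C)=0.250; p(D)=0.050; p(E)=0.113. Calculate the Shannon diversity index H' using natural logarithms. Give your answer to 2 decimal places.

Each pᵢ ln pᵢ term (working shown to 4 dp, full precision carried): 0.562×(-0.5763)=-0.3239, 0.025×(-3.6889)=-0.0922, 0.25×(-1.3863)=-0.3466, 0.05×(-2.9957)=-0.1498, 0.113×(-2.1804)=-0.2464.
Sum = -1.1588, so H' = 1.16.

1.16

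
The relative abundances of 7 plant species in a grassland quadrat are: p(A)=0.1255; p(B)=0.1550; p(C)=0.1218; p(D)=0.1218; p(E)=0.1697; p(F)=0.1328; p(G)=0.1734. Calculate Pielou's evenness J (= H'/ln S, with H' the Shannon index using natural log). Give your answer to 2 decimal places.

0.99

H' = −Σ pᵢ ln pᵢ = −((-0.2605) + (-0.2890) + (-0.2564) + (-0.2564) + (-0.3010) + (-0.2681) + (-0.3038)) = 1.9352 (working shown to 4 dp, full precision carried).
With S = 7 species, ln S = 1.9459, so J = 1.9352/1.9459 = 0.9945, i.e. 0.99 to 2 decimal places.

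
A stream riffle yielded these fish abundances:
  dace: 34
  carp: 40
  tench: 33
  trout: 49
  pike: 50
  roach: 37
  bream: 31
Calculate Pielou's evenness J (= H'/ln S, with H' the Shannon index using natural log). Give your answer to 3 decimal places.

0.992

Total N = 34+40+33+49+50+37+31 = 274, so the proportions are 0.12409, 0.14599, 0.12044, 0.17883, 0.18248, 0.13504, 0.11314 (working shown to 5 dp, full precision carried).
H' = −Σ pᵢ ln pᵢ = −((-0.25894) + (-0.28091) + (-0.25492) + (-0.30783) + (-0.31042) + (-0.27037) + (-0.24655)) = 1.92994.
With S = 7 species, ln S = 1.94591, so J = 1.92994/1.94591 = 0.99179, i.e. 0.992 to 3 decimal places.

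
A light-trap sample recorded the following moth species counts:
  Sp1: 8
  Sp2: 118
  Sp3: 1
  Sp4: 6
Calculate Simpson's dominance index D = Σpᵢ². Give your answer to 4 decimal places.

Total N = 8+118+1+6 = 133, so the proportions are 0.06015, 0.887218, 0.007519, 0.045113 (working shown to 6 dp, full precision carried).
D = 0.06015² + 0.887218² + 0.007519² + 0.045113² = 0.003618 + 0.787156 + 0.000057 + 0.002035 = 0.792866.
To 4 decimal places, D = 0.7929.

0.7929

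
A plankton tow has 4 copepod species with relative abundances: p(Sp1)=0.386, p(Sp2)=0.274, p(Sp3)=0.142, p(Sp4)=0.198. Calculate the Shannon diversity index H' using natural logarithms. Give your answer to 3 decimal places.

Each pᵢ ln pᵢ term (working shown to 5 dp, full precision carried): 0.386×(-0.95192)=-0.36744, 0.274×(-1.29463)=-0.35473, 0.142×(-1.95193)=-0.27717, 0.198×(-1.61949)=-0.32066.
Sum = -1.32000, so H' = 1.320.

1.320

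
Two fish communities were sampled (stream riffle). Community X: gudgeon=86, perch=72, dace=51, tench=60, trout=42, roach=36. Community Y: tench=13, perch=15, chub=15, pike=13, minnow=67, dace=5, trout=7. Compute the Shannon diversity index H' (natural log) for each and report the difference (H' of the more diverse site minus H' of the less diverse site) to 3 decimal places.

Community X: N=347, proportions 0.24784, 0.20749, 0.14697, 0.17291, 0.12104, 0.10375, giving H' = 1.74798 (working shown to 5 dp, full precision carried).
Community Y: N=135, proportions 0.0963, 0.11111, 0.11111, 0.0963, 0.4963, 0.03704, 0.05185, giving H' = 1.56221.
Difference = |1.74798 − 1.56221| = 0.18577, i.e. 0.186 to 3 decimal places.

0.186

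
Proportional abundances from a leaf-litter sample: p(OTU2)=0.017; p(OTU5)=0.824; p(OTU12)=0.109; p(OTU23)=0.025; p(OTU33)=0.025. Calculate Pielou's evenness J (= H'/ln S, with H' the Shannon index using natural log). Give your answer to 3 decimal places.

0.407

H' = −Σ pᵢ ln pᵢ = −((-0.06927) + (-0.15951) + (-0.24159) + (-0.09222) + (-0.09222)) = 0.65481 (working shown to 5 dp, full precision carried).
With S = 5 species, ln S = 1.60944, so J = 0.65481/1.60944 = 0.40686, i.e. 0.407 to 3 decimal places.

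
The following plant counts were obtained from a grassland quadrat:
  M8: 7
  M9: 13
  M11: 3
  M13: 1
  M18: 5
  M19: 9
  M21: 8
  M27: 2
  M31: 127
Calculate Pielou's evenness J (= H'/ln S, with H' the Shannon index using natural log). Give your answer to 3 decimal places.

0.501

Total N = 7+13+3+1+5+9+8+2+127 = 175, so the proportions are 0.04, 0.07429, 0.01714, 0.00571, 0.02857, 0.05143, 0.04571, 0.01143, 0.72571 (working shown to 5 dp, full precision carried).
H' = −Σ pᵢ ln pᵢ = −((-0.12876) + (-0.19313) + (-0.06971) + (-0.02951) + (-0.10158) + (-0.15262) + (-0.14104) + (-0.05110) + (-0.23266)) = 1.10012.
With S = 9 species, ln S = 2.19722, so J = 1.10012/2.19722 = 0.50068, i.e. 0.501 to 3 decimal places.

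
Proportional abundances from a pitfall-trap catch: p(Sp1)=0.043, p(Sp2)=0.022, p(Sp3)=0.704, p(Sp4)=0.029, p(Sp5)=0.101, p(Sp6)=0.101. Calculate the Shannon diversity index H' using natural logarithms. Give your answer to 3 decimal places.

1.032

Each pᵢ ln pᵢ term (working shown to 5 dp, full precision carried): 0.043×(-3.14656)=-0.13530, 0.022×(-3.81671)=-0.08397, 0.704×(-0.35098)=-0.24709, 0.029×(-3.54046)=-0.10267, 0.101×(-2.29263)=-0.23156, 0.101×(-2.29263)=-0.23156.
Sum = -1.03214, so H' = 1.032.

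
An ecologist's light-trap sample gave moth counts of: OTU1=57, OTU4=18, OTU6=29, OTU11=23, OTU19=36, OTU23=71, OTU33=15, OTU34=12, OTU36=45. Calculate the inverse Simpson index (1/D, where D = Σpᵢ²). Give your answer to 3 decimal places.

Total N = 57+18+29+23+36+71+15+12+45 = 306, so the proportions are 0.1862745, 0.0588235, 0.0947712, 0.0751634, 0.1176471, 0.2320261, 0.0490196, 0.0392157, 0.1470588 (working shown to 7 dp, full precision carried).
D = 0.1862745² + 0.0588235² + 0.0947712² + 0.0751634² + 0.1176471² + 0.2320261² + 0.0490196² + 0.0392157² + 0.1470588² = 0.0346982 + 0.0034602 + 0.0089816 + 0.0056495 + 0.0138408 + 0.0538361 + 0.0024029 + 0.0015379 + 0.0216263 = 0.1460336.
So 1/D = 6.84774, i.e. 6.848 to 3 decimal places.

6.848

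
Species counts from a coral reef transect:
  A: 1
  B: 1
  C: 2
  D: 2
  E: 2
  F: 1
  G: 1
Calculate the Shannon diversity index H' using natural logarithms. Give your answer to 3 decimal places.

1.887

Total N = 1+1+2+2+2+1+1 = 10, so the proportions are 0.1, 0.1, 0.2, 0.2, 0.2, 0.1, 0.1 (working shown to 5 dp, full precision carried).
Each pᵢ ln pᵢ term: 0.1×(-2.30259)=-0.23026, 0.1×(-2.30259)=-0.23026, 0.2×(-1.60944)=-0.32189, 0.2×(-1.60944)=-0.32189, 0.2×(-1.60944)=-0.32189, 0.1×(-2.30259)=-0.23026, 0.1×(-2.30259)=-0.23026.
Sum = -1.88670, so H' = 1.887.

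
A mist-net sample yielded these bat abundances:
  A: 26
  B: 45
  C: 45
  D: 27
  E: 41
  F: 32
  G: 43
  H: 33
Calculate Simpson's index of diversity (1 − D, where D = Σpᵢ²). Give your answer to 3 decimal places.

Total N = 26+45+45+27+41+32+43+33 = 292, so the proportions are 0.08904, 0.15411, 0.15411, 0.09247, 0.14041, 0.10959, 0.14726, 0.11301 (working shown to 5 dp, full precision carried).
D = 0.08904² + 0.15411² + 0.15411² + 0.09247² + 0.14041² + 0.10959² + 0.14726² + 0.11301² = 0.00793 + 0.02375 + 0.02375 + 0.00855 + 0.01972 + 0.01201 + 0.02169 + 0.01277 = 0.13016.
So 1 − D = 0.86984, i.e. 0.870 to 3 decimal places.

0.870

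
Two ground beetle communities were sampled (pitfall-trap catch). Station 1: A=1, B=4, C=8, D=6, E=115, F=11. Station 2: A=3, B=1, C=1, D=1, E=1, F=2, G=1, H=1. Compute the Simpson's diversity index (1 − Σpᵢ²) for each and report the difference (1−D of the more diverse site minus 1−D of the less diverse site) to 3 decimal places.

0.483

Station 1: N=145, proportions 0.0069, 0.02759, 0.05517, 0.04138, 0.7931, 0.07586, giving 1−D = 0.35967 (working shown to 5 dp, full precision carried).
Station 2: N=11, proportions 0.27273, 0.09091, 0.09091, 0.09091, 0.09091, 0.18182, 0.09091, 0.09091, giving 1−D = 0.84298.
Difference = |0.35967 − 0.84298| = 0.48331, i.e. 0.483 to 3 decimal places.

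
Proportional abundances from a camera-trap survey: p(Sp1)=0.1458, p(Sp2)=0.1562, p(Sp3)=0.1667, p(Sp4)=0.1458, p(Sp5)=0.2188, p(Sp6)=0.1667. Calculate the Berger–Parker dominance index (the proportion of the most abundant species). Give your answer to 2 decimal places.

0.22

The largest proportion is 0.2188, i.e. d = 0.22 to 2 decimal places.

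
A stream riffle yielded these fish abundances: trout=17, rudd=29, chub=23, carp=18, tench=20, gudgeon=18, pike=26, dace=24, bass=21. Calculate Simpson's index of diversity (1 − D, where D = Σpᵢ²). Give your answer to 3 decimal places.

0.885

Total N = 17+29+23+18+20+18+26+24+21 = 196, so the proportions are 0.08673, 0.14796, 0.11735, 0.09184, 0.10204, 0.09184, 0.13265, 0.12245, 0.10714 (working shown to 5 dp, full precision carried).
D = 0.08673² + 0.14796² + 0.11735² + 0.09184² + 0.10204² + 0.09184² + 0.13265² + 0.12245² + 0.10714² = 0.00752 + 0.02189 + 0.01377 + 0.00843 + 0.01041 + 0.00843 + 0.01760 + 0.01499 + 0.01148 = 0.11454.
So 1 − D = 0.88546, i.e. 0.885 to 3 decimal places.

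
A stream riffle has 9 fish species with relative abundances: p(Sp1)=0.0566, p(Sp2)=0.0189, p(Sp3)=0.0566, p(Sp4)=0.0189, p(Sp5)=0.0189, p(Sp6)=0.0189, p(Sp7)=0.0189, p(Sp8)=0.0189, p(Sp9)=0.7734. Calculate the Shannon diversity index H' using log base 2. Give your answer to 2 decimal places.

1.40

Each pᵢ log₂ pᵢ term (working shown to 5 dp, full precision carried): 0.0566×(-4.14305)=-0.23450, 0.0189×(-5.72547)=-0.10821, 0.0566×(-4.14305)=-0.23450, 0.0189×(-5.72547)=-0.10821, 0.0189×(-5.72547)=-0.10821, 0.0189×(-5.72547)=-0.10821, 0.0189×(-5.72547)=-0.10821, 0.0189×(-5.72547)=-0.10821, 0.7734×(-0.37071)=-0.28671.
Sum = -1.40497, so H' = 1.40.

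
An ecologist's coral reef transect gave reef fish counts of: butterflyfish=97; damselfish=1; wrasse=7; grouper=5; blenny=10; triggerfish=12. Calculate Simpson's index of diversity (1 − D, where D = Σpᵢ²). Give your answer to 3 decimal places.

0.442

Total N = 97+1+7+5+10+12 = 132, so the proportions are 0.73485, 0.00758, 0.05303, 0.03788, 0.07576, 0.09091 (working shown to 5 dp, full precision carried).
D = 0.73485² + 0.00758² + 0.05303² + 0.03788² + 0.07576² + 0.09091² = 0.54000 + 0.00006 + 0.00281 + 0.00143 + 0.00574 + 0.00826 = 0.55831.
So 1 − D = 0.44169, i.e. 0.442 to 3 decimal places.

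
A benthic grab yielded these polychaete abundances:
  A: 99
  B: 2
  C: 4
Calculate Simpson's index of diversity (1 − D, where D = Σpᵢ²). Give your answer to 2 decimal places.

Total N = 99+2+4 = 105, so the proportions are 0.9429, 0.019, 0.0381 (working shown to 4 dp, full precision carried).
D = 0.9429² + 0.019² + 0.0381² = 0.8890 + 0.0004 + 0.0015 = 0.8908.
So 1 − D = 0.1092, i.e. 0.11 to 2 decimal places.

0.11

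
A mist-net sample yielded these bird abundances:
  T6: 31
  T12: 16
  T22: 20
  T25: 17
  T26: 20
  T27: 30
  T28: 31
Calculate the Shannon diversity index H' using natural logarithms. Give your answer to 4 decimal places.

1.9102

Total N = 31+16+20+17+20+30+31 = 165, so the proportions are 0.187879, 0.09697, 0.121212, 0.10303, 0.121212, 0.181818, 0.187879 (working shown to 6 dp, full precision carried).
Each pᵢ ln pᵢ term: 0.187879×(-1.671958)=-0.314125, 0.09697×(-2.333357)=-0.226265, 0.121212×(-2.110213)=-0.255783, 0.10303×(-2.272732)=-0.234160, 0.121212×(-2.110213)=-0.255783, 0.181818×(-1.704748)=-0.309954, 0.187879×(-1.671958)=-0.314125.
Sum = -1.910197, so H' = 1.9102.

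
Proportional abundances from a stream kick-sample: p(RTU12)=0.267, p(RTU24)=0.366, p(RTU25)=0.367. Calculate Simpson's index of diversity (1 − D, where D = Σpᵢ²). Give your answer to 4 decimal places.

0.6601

D = 0.267² + 0.366² + 0.367² = 0.071289 + 0.133956 + 0.134689 = 0.339934 (working shown to 6 dp, full precision carried).
So 1 − D = 0.660066, i.e. 0.6601 to 4 decimal places.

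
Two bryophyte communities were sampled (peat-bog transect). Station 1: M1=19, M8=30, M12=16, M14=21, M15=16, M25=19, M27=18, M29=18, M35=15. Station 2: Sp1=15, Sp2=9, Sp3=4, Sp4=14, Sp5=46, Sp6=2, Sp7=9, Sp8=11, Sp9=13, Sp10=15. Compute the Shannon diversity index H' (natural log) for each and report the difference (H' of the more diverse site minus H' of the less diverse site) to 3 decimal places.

0.150

Station 1: N=172, proportions 0.11047, 0.17442, 0.09302, 0.12209, 0.09302, 0.11047, 0.10465, 0.10465, 0.08721, giving H' = 2.17507 (working shown to 5 dp, full precision carried).
Station 2: N=138, proportions 0.1087, 0.06522, 0.02899, 0.10145, 0.33333, 0.01449, 0.06522, 0.07971, 0.0942, 0.1087, giving H' = 2.02502.
Difference = |2.17507 − 2.02502| = 0.15005, i.e. 0.150 to 3 decimal places.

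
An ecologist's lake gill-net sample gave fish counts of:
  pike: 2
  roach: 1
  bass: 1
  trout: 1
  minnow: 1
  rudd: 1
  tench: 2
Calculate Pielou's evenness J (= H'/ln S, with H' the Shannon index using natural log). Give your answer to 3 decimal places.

Total N = 2+1+1+1+1+1+2 = 9, so the proportions are 0.22222, 0.11111, 0.11111, 0.11111, 0.11111, 0.11111, 0.22222 (working shown to 5 dp, full precision carried).
H' = −Σ pᵢ ln pᵢ = −((-0.33424) + (-0.24414) + (-0.24414) + (-0.24414) + (-0.24414) + (-0.24414) + (-0.33424)) = 1.88916.
With S = 7 species, ln S = 1.94591, so J = 1.88916/1.94591 = 0.97084, i.e. 0.971 to 3 decimal places.

0.971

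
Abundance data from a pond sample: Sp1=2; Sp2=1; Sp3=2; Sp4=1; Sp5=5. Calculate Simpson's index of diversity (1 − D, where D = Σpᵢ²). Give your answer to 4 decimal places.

0.7107

Total N = 2+1+2+1+5 = 11, so the proportions are 0.181818, 0.090909, 0.181818, 0.090909, 0.454545 (working shown to 6 dp, full precision carried).
D = 0.181818² + 0.090909² + 0.181818² + 0.090909² + 0.454545² = 0.033058 + 0.008264 + 0.033058 + 0.008264 + 0.206612 = 0.289256.
So 1 − D = 0.710744, i.e. 0.7107 to 4 decimal places.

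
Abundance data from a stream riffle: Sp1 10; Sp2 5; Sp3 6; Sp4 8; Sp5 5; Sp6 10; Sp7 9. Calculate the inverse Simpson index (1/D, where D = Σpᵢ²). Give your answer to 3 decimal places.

Total N = 10+5+6+8+5+10+9 = 53, so the proportions are 0.1886792, 0.0943396, 0.1132075, 0.1509434, 0.0943396, 0.1886792, 0.1698113 (working shown to 7 dp, full precision carried).
D = 0.1886792² + 0.0943396² + 0.1132075² + 0.1509434² + 0.0943396² + 0.1886792² + 0.1698113² = 0.0355999 + 0.0089000 + 0.0128159 + 0.0227839 + 0.0089000 + 0.0355999 + 0.0288359 = 0.1534354.
So 1/D = 6.51740, i.e. 6.517 to 3 decimal places.

6.517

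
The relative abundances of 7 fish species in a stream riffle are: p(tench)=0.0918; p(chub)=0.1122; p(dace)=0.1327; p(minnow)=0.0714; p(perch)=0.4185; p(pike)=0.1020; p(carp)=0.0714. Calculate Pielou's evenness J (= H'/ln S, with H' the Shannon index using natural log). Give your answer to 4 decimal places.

0.8772

H' = −Σ pᵢ ln pᵢ = −((-0.219232) + (-0.245434) + (-0.268009) + (-0.188457) + (-0.364546) + (-0.232844) + (-0.188457)) = 1.706980 (working shown to 6 dp, full precision carried).
With S = 7 species, ln S = 1.945910, so J = 1.706980/1.945910 = 0.877214, i.e. 0.8772 to 4 decimal places.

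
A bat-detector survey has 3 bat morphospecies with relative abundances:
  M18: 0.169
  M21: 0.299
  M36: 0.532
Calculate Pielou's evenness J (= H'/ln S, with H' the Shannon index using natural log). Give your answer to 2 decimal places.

0.91

H' = −Σ pᵢ ln pᵢ = −((-0.3005) + (-0.3610) + (-0.3358)) = 0.9972 (working shown to 4 dp, full precision carried).
With S = 3 species, ln S = 1.0986, so J = 0.9972/1.0986 = 0.9077, i.e. 0.91 to 2 decimal places.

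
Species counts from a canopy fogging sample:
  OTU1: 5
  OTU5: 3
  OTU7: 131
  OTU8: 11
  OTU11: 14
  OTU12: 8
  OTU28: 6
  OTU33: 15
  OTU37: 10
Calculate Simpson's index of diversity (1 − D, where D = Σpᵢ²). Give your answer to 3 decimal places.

0.565

Total N = 5+3+131+11+14+8+6+15+10 = 203, so the proportions are 0.02463, 0.01478, 0.64532, 0.05419, 0.06897, 0.03941, 0.02956, 0.07389, 0.04926 (working shown to 5 dp, full precision carried).
D = 0.02463² + 0.01478² + 0.64532² + 0.05419² + 0.06897² + 0.03941² + 0.02956² + 0.07389² + 0.04926² = 0.00061 + 0.00022 + 0.41644 + 0.00294 + 0.00476 + 0.00155 + 0.00087 + 0.00546 + 0.00243 = 0.43527.
So 1 − D = 0.56473, i.e. 0.565 to 3 decimal places.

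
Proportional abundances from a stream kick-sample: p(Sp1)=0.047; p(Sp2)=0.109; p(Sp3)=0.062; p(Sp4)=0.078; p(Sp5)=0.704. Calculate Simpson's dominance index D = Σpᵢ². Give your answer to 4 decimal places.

0.5196

D = 0.047² + 0.109² + 0.062² + 0.078² + 0.704² = 0.002209 + 0.011881 + 0.003844 + 0.006084 + 0.495616 = 0.519634 (working shown to 6 dp, full precision carried).
To 4 decimal places, D = 0.5196.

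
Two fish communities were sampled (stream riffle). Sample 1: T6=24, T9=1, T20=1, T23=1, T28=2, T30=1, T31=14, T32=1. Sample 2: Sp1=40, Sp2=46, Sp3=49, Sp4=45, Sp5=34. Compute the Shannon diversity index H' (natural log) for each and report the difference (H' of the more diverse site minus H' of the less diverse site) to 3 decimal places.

Sample 1: N=45, proportions 0.53333, 0.02222, 0.02222, 0.02222, 0.04444, 0.02222, 0.31111, 0.02222, giving H' = 1.25985 (working shown to 5 dp, full precision carried).
Sample 2: N=214, proportions 0.18692, 0.21495, 0.22897, 0.21028, 0.15888, giving H' = 1.60164.
Difference = |1.25985 − 1.60164| = 0.34179, i.e. 0.342 to 3 decimal places.

0.342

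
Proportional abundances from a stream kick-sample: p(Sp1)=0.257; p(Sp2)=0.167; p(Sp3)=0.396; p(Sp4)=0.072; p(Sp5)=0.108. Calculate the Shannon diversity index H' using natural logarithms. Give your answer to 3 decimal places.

Each pᵢ ln pᵢ term (working shown to 5 dp, full precision carried): 0.257×(-1.35868)=-0.34918, 0.167×(-1.78976)=-0.29889, 0.396×(-0.92634)=-0.36683, 0.072×(-2.63109)=-0.18944, 0.108×(-2.22562)=-0.24037.
Sum = -1.44471, so H' = 1.445.

1.445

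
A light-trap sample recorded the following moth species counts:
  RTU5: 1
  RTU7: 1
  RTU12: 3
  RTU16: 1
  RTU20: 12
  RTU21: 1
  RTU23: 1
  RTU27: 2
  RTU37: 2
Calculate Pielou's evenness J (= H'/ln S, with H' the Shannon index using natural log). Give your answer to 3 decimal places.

0.766

Total N = 1+1+3+1+12+1+1+2+2 = 24, so the proportions are 0.04167, 0.04167, 0.125, 0.04167, 0.5, 0.04167, 0.04167, 0.08333, 0.08333 (working shown to 5 dp, full precision carried).
H' = −Σ pᵢ ln pᵢ = −((-0.13242) + (-0.13242) + (-0.25993) + (-0.13242) + (-0.34657) + (-0.13242) + (-0.13242) + (-0.20708) + (-0.20708)) = 1.68275.
With S = 9 species, ln S = 2.19722, so J = 1.68275/2.19722 = 0.76585, i.e. 0.766 to 3 decimal places.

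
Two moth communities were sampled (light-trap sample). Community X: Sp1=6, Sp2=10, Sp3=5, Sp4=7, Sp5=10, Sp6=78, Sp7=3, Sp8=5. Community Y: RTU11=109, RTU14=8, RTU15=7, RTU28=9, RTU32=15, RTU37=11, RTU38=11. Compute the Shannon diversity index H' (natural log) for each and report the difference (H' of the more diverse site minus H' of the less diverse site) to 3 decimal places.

0.071

Community X: N=124, proportions 0.04839, 0.08065, 0.04032, 0.05645, 0.08065, 0.62903, 0.02419, 0.04032, giving H' = 1.35547 (working shown to 5 dp, full precision carried).
Community Y: N=170, proportions 0.64118, 0.04706, 0.04118, 0.05294, 0.08824, 0.06471, 0.06471, giving H' = 1.28425.
Difference = |1.35547 − 1.28425| = 0.07122, i.e. 0.071 to 3 decimal places.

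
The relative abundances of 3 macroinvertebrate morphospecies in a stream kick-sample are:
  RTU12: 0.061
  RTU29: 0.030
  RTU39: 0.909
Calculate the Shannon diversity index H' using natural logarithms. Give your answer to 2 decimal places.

Each pᵢ ln pᵢ term (working shown to 4 dp, full precision carried): 0.061×(-2.7969)=-0.1706, 0.03×(-3.5066)=-0.1052, 0.909×(-0.0954)=-0.0867.
Sum = -0.3625, so H' = 0.36.

0.36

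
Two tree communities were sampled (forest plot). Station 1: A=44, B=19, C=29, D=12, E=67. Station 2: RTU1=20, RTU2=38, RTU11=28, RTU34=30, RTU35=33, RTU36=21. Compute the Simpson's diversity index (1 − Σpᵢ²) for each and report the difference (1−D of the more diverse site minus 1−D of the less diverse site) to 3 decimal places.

Station 1: N=171, proportions 0.25731, 0.11111, 0.16959, 0.07018, 0.39181, giving 1−D = 0.73424 (working shown to 5 dp, full precision carried).
Station 2: N=170, proportions 0.11765, 0.22353, 0.16471, 0.17647, 0.19412, 0.12353, giving 1−D = 0.82498.
Difference = |0.73424 − 0.82498| = 0.09074, i.e. 0.091 to 3 decimal places.

0.091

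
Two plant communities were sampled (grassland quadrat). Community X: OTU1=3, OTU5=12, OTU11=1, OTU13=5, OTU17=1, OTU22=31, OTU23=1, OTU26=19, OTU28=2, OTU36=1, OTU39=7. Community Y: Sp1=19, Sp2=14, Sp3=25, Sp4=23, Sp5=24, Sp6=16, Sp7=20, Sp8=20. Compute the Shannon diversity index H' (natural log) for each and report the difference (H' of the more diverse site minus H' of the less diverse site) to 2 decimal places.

0.28

Community X: N=83, proportions 0.0361, 0.1446, 0.012, 0.0602, 0.012, 0.3735, 0.012, 0.2289, 0.0241, 0.012, 0.0843, giving H' = 1.7855 (working shown to 4 dp, full precision carried).
Community Y: N=161, proportions 0.118, 0.087, 0.1553, 0.1429, 0.1491, 0.0994, 0.1242, 0.1242, giving H' = 2.0631.
Difference = |1.7855 − 2.0631| = 0.2776, i.e. 0.28 to 2 decimal places.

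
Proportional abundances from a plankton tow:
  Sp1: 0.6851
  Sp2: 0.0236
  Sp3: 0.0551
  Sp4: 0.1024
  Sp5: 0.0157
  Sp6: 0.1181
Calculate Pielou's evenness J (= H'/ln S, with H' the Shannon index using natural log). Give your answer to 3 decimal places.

0.591

H' = −Σ pᵢ ln pᵢ = −((-0.25910) + (-0.08842) + (-0.15971) + (-0.23336) + (-0.06522) + (-0.25229)) = 1.05809 (working shown to 5 dp, full precision carried).
With S = 6 species, ln S = 1.79176, so J = 1.05809/1.79176 = 0.59053, i.e. 0.591 to 3 decimal places.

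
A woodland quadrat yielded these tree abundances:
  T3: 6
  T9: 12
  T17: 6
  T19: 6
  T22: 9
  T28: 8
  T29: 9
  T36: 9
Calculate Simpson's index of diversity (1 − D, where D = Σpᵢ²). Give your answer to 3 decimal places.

Total N = 6+12+6+6+9+8+9+9 = 65, so the proportions are 0.09231, 0.18462, 0.09231, 0.09231, 0.13846, 0.12308, 0.13846, 0.13846 (working shown to 5 dp, full precision carried).
D = 0.09231² + 0.18462² + 0.09231² + 0.09231² + 0.13846² + 0.12308² + 0.13846² + 0.13846² = 0.00852 + 0.03408 + 0.00852 + 0.00852 + 0.01917 + 0.01515 + 0.01917 + 0.01917 = 0.13231.
So 1 − D = 0.86769, i.e. 0.868 to 3 decimal places.

0.868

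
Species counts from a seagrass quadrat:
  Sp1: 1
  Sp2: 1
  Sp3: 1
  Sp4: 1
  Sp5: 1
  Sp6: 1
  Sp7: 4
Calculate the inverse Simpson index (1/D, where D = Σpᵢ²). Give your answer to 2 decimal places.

Total N = 1+1+1+1+1+1+4 = 10, so the proportions are 0.1, 0.1, 0.1, 0.1, 0.1, 0.1, 0.4 (working shown to 6 dp, full precision carried).
D = 0.1² + 0.1² + 0.1² + 0.1² + 0.1² + 0.1² + 0.4² = 0.010000 + 0.010000 + 0.010000 + 0.010000 + 0.010000 + 0.010000 + 0.160000 = 0.220000.
So 1/D = 4.5455, i.e. 4.55 to 2 decimal places.

4.55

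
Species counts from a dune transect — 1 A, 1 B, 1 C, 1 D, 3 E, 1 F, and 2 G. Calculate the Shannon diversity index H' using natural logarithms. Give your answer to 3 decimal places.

Total N = 1+1+1+1+3+1+2 = 10, so the proportions are 0.1, 0.1, 0.1, 0.1, 0.3, 0.1, 0.2 (working shown to 5 dp, full precision carried).
Each pᵢ ln pᵢ term: 0.1×(-2.30259)=-0.23026, 0.1×(-2.30259)=-0.23026, 0.1×(-2.30259)=-0.23026, 0.1×(-2.30259)=-0.23026, 0.3×(-1.20397)=-0.36119, 0.1×(-2.30259)=-0.23026, 0.2×(-1.60944)=-0.32189.
Sum = -1.83437, so H' = 1.834.

1.834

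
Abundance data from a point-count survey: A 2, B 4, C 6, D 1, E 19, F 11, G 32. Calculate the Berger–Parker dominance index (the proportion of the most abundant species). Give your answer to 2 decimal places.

0.43

Total N = 2+4+6+1+19+11+32 = 75, so the proportions are 0.0267, 0.0533, 0.08, 0.0133, 0.2533, 0.1467, 0.4267 (working shown to 4 dp, full precision carried).
The largest proportion is 0.4267, i.e. d = 0.43 to 2 decimal places.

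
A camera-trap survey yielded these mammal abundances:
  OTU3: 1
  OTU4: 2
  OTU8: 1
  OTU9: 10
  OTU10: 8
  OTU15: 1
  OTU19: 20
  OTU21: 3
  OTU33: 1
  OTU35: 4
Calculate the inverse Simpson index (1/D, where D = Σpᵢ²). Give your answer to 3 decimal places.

4.357

Total N = 1+2+1+10+8+1+20+3+1+4 = 51, so the proportions are 0.0196078, 0.0392157, 0.0196078, 0.1960784, 0.1568627, 0.0196078, 0.3921569, 0.0588235, 0.0196078, 0.0784314 (working shown to 7 dp, full precision carried).
D = 0.0196078² + 0.0392157² + 0.0196078² + 0.1960784² + 0.1568627² + 0.0196078² + 0.3921569² + 0.0588235² + 0.0196078² + 0.0784314² = 0.0003845 + 0.0015379 + 0.0003845 + 0.0384468 + 0.0246059 + 0.0003845 + 0.1537870 + 0.0034602 + 0.0003845 + 0.0061515 = 0.2295271.
So 1/D = 4.35678, i.e. 4.357 to 3 decimal places.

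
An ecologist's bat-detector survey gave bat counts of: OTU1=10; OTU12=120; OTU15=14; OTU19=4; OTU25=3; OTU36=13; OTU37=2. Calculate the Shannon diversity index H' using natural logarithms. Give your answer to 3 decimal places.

Total N = 10+120+14+4+3+13+2 = 166, so the proportions are 0.06024, 0.72289, 0.08434, 0.0241, 0.01807, 0.07831, 0.01205 (working shown to 5 dp, full precision carried).
Each pᵢ ln pᵢ term: 0.06024×(-2.80940)=-0.16924, 0.72289×(-0.32450)=-0.23458, 0.08434×(-2.47293)=-0.20856, 0.0241×(-3.72569)=-0.08978, 0.01807×(-4.01338)=-0.07253, 0.07831×(-2.54704)=-0.19947, 0.01205×(-4.41884)=-0.05324.
Sum = -1.02739, so H' = 1.027.

1.027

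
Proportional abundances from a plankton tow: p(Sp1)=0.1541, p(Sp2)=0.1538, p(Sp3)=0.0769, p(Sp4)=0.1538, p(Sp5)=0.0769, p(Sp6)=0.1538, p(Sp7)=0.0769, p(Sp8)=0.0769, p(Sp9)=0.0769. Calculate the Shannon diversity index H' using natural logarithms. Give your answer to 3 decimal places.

Each pᵢ ln pᵢ term (working shown to 5 dp, full precision carried): 0.1541×(-1.87015)=-0.28819, 0.1538×(-1.87210)=-0.28793, 0.0769×(-2.56525)=-0.19727, 0.1538×(-1.87210)=-0.28793, 0.0769×(-2.56525)=-0.19727, 0.1538×(-1.87210)=-0.28793, 0.0769×(-2.56525)=-0.19727, 0.0769×(-2.56525)=-0.19727, 0.0769×(-2.56525)=-0.19727.
Sum = -2.13832, so H' = 2.138.

2.138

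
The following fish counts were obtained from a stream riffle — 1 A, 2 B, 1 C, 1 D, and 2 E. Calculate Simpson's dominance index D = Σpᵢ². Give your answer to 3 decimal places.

Total N = 1+2+1+1+2 = 7, so the proportions are 0.14286, 0.28571, 0.14286, 0.14286, 0.28571 (working shown to 5 dp, full precision carried).
D = 0.14286² + 0.28571² + 0.14286² + 0.14286² + 0.28571² = 0.02041 + 0.08163 + 0.02041 + 0.02041 + 0.08163 = 0.22449.
To 3 decimal places, D = 0.224.

0.224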